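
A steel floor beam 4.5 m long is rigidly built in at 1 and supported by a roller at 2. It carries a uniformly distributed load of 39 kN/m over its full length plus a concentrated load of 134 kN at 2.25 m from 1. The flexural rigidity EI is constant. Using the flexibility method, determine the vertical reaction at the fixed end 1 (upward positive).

Take the reaction at 2 as the redundant and release it; the primary structure is a cantilever fixed at 1.
Downward deflection at the released point 2 due to the loads:
  UDL 39: wL⁴/(8EI) = 1999/EI
  point load 134 at a = 2.25: Pa²(3L − a)/(6EI) = 1272/EI
  δ_0 = 3271/EI
Tip deflection under a unit load at 2: L³/(3EI) = 30.38/EI.
Compatibility at 2: δ_0 − R_2·δ_{22} = 0, so R_2 = 3271/30.38 = 107.7 kN.
Vertical equilibrium: R_1 = ΣP − R_2 = 309.5 − 107.7 = 201.8 kN.

R_1 = 201.8 kN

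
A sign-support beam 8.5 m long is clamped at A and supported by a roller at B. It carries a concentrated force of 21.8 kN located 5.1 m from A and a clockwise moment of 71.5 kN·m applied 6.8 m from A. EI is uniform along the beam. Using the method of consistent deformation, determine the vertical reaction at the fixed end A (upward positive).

R_A = 0.2695 kN

Release the roller at B. Primary structure: cantilever fixed at A.
Deflection at B on the released cantilever, summing each load's contribution:
  point load 21.8 at a = 5.1: Pa²(3L − a)/(6EI) = 1928/EI
  clockwise couple 71.5 at a = 6.8: M₀a(2L − a)/(2EI) = 2480/EI
  δ_0 = 4407/EI
Flexibility coefficient — unit upward force at B: δ_{BB} = L³/(3EI) = 204.7/EI.
The prop prevents deflection at B: R_B = δ_0/δ_{BB} = 4407/204.7 = 21.53 kN.
Vertical equilibrium: R_A = ΣP − R_B = 21.8 − 21.53 = 0.2695 kN.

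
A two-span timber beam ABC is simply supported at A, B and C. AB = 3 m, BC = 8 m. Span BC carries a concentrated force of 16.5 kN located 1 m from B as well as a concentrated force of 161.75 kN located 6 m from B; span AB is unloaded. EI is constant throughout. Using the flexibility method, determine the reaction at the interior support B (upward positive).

R_B = 109.9 kN

Take M_B as the redundant. Released structure: two simple spans AB and BC with a hinge at B.
Rotations at B on the released spans (each span's end-slope, ×1/EI):
  span BC: point load 16.5 at a = 1: Pab(L + b)/(6LEI) = 36.09/EI
  span BC: point load 161.75 at a = 6: Pab(L + b)/(6LEI) = 404.4/EI
  relative rotation θ_0 = (0 + 440.5)/EI = 440.5/EI
A unit hogging moment at B produces rotation L₁/(3EI) + L₂/(3EI) = 3.667/EI.
Slope continuity at B: θ_0 = M_B·3.667/EI, so M_B = 440.5/3.667 = 120.1 kN·m (hogging).
Span AB, ΣM about A with M_B applied at B: R_B^{AB}·3 = 0 + 120.1, so R_B^{AB} = 40.04 kN and R_A = 0 − 40.04 = -40.04 kN.
Span BC, ΣM about C: R_B^{BC}·8 = 439 + 120.1, so R_B^{BC} = 69.89 kN and R_C = 178.2 − 69.89 = 108.4 kN.
R_B = 40.04 + 69.89 = 109.9 kN.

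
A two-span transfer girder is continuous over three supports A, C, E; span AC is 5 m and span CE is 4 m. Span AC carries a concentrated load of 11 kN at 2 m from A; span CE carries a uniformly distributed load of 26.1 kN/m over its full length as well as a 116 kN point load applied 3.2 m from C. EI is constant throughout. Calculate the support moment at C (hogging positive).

M_C = 48.13 kN·m

Release continuity at C by inserting a hinge; the redundant is the internal moment M_C. The primary structure is two simply-supported spans AC and CE.
End slopes at the hinge C, treating each span as simply supported:
  span AC: point load 11 at a = 2: Pab(L + a)/(6LEI) = 15.4/EI
  span CE: UDL 26.1: wL³/(24EI) = 69.6/EI
  span CE: point load 116 at a = 3.2: Pab(L + b)/(6LEI) = 59.39/EI
  relative rotation θ_0 = (15.4 + 129)/EI = 144.4/EI
A unit hogging moment at C produces rotation L₁/(3EI) + L₂/(3EI) = 3/EI.
Compatibility: M_C·(L₁+L₂)/(3EI) = θ_0, giving M_C = 48.13 kN·m (hogging).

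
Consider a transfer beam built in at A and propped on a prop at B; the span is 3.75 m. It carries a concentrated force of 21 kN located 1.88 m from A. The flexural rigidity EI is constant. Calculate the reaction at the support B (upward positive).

R_B = 6.594 kN

Release the roller at B. Primary structure: cantilever fixed at A.
Deflection at B on the released cantilever, summing each load's contribution:
  point load 21 at a = 1.88: Pa²(3L − a)/(6EI) = 115.9/EI
Tip deflection under a unit load at B: L³/(3EI) = 17.58/EI.
The prop prevents deflection at B: R_B = δ_0/δ_{BB} = 115.9/17.58 = 6.594 kN.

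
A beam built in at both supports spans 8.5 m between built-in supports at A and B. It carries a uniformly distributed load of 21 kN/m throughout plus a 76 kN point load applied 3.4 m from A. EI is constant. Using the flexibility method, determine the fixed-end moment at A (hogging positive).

M_A = 219.5 kN·m

Release both end moments; the primary structure is a simply-supported span AB with redundants M_A and M_B.
On the primary (simply-supported) span, the end slopes from the loading are:
  at A: UDL 21: wL³/(24EI) = 537.4/EI
  at B: UDL 21: wL³/(24EI) = 537.4/EI
  at A: point load 76 at a = 3.4: Pab(L + b)/(6LEI) = 351.4/EI
  at B: point load 76 at a = 3.4: Pab(L + a)/(6LEI) = 307.5/EI
  θ_A0 = 888.8/EI,  θ_B0 = 844.9/EI
Flexibility coefficients: a unit moment at one end gives L/(3EI) there and L/(6EI) at the far end, so f₁₁ = f₂₂ = 2.833/EI and f₁₂ = f₂₁ = 1.417/EI.
Compatibility — zero rotation at each built-in end:
  2.833 M_A + 1.417 M_B = 888.8
  1.417 M_A + 2.833 M_B = 844.9
Solving the pair gives M_A = 219.5 kN·m and M_B = 188.5 kN·m (hogging).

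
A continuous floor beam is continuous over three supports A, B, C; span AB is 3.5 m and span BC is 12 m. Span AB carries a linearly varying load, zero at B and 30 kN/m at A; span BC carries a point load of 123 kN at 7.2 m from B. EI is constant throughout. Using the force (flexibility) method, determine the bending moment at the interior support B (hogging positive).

Insert a hinge at B; M_B is the redundant, and each span becomes simply supported.
Rotations at B on the released spans (each span's end-slope, ×1/EI):
  span AB: triangular load, peak 30: 7w₀L³/(360EI) = 25.01/EI
  span BC: point load 123 at a = 7.2: Pab(L + b)/(6LEI) = 991.9/EI
  relative rotation θ_0 = (25.01 + 991.9)/EI = 1017/EI
A unit hogging moment at B produces rotation L₁/(3EI) + L₂/(3EI) = 5.167/EI.
Compatibility: M_B·(L₁+L₂)/(3EI) = θ_0, giving M_B = 196.8 kN·m (hogging).

M_B = 196.8 kN·m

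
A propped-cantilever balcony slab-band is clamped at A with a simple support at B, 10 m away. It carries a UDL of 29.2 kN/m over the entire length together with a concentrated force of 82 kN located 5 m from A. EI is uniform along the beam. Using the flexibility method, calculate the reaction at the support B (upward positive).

R_B = 135.1 kN

Take the reaction at B as the redundant and release it; the primary structure is a cantilever fixed at A.
Primary-structure tip deflection at B by superposition:
  UDL 29.2: wL⁴/(8EI) = 36500/EI
  point load 82 at a = 5: Pa²(3L − a)/(6EI) = 8542/EI
  δ_0 = 45042/EI
Tip deflection under a unit load at B: L³/(3EI) = 333.3/EI.
Compatibility at B: δ_0 − R_B·δ_{BB} = 0, so R_B = 45042/333.3 = 135.1 kN.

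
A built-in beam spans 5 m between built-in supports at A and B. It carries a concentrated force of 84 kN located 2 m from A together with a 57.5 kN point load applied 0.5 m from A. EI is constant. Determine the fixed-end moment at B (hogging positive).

Release both end moments; the primary structure is a simply-supported span AB with redundants M_A and M_B.
Simple-span end rotations at A and B under the given loads:
  at A: point load 84 at a = 2: Pab(L + b)/(6LEI) = 134.4/EI
  at B: point load 84 at a = 2: Pab(L + a)/(6LEI) = 117.6/EI
  at A: point load 57.5 at a = 0.5: Pab(L + b)/(6LEI) = 40.97/EI
  at B: point load 57.5 at a = 0.5: Pab(L + a)/(6LEI) = 23.72/EI
  θ_A0 = 175.4/EI,  θ_B0 = 141.3/EI
Flexibility coefficients: a unit moment at one end gives L/(3EI) there and L/(6EI) at the far end, so f₁₁ = f₂₂ = 1.667/EI and f₁₂ = f₂₁ = 0.8333/EI.
Compatibility — zero rotation at each built-in end:
  1.667 M_A + 0.8333 M_B = 175.4
  0.8333 M_A + 1.667 M_B = 141.3
Solving the pair gives M_A = 83.77 kN·m and M_B = 42.91 kN·m (hogging).

M_B = 42.91 kN·m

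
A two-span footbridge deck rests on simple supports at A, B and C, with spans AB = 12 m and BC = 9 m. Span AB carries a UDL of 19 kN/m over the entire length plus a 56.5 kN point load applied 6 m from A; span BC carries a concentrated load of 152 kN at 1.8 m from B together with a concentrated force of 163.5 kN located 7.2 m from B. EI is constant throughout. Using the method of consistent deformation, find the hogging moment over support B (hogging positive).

Take M_B as the redundant. Released structure: two simple spans AB and BC with a hinge at B.
Rotations at B on the released spans (each span's end-slope, ×1/EI):
  span AB: UDL 19: wL³/(24EI) = 1368/EI
  span AB: point load 56.5 at a = 6: Pab(L + a)/(6LEI) = 508.5/EI
  span BC: point load 152 at a = 1.8: Pab(L + b)/(6LEI) = 591/EI
  span BC: point load 163.5 at a = 7.2: Pab(L + b)/(6LEI) = 423.8/EI
  relative rotation θ_0 = (1876 + 1015)/EI = 2891/EI
A unit hogging moment at B produces rotation L₁/(3EI) + L₂/(3EI) = 7/EI.
Compatibility: M_B·(L₁+L₂)/(3EI) = θ_0, giving M_B = 413 kN·m (hogging).

M_B = 413 kN·m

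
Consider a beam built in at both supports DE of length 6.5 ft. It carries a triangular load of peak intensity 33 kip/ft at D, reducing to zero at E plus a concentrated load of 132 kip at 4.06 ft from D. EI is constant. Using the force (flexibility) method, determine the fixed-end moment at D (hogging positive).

M_D = 145.2 kip·ft

Release both end moments; the primary structure is a simply-supported span DE with redundants M_D and M_E.
On the primary (simply-supported) span, the end slopes from the loading are:
  at D: triangular load, peak 33: w₀L³/(45EI) = 201.4/EI
  at E: triangular load, peak 33: 7w₀L³/(360EI) = 176.2/EI
  at D: point load 132 at a = 4.06: Pab(L + b)/(6LEI) = 299.8/EI
  at E: point load 132 at a = 4.06: Pab(L + a)/(6LEI) = 354.1/EI
  θ_D0 = 501.1/EI,  θ_E0 = 530.3/EI
Flexibility coefficients: a unit moment at one end gives L/(3EI) there and L/(6EI) at the far end, so f₁₁ = f₂₂ = 2.167/EI and f₁₂ = f₂₁ = 1.083/EI.
Compatibility — zero rotation at each built-in end:
  2.167 M_D + 1.083 M_E = 501.1
  1.083 M_D + 2.167 M_E = 530.3
Solving the pair gives M_D = 145.2 kip·ft and M_E = 172.1 kip·ft (hogging).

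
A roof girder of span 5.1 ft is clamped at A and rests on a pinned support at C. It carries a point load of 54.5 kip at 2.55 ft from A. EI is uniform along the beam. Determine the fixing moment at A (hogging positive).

Remove the prop at C; the released (primary) structure is a cantilever built in at A.
Deflection at C on the released cantilever, summing each load's contribution:
  point load 54.5 at a = 2.55: Pa²(3L − a)/(6EI) = 753.1/EI
Tip deflection under a unit load at C: L³/(3EI) = 44.22/EI.
The prop prevents deflection at C: R_C = δ_0/δ_{CC} = 753.1/44.22 = 17.03 kip.
Moment equilibrium about A: M_A = Σ(load moments about A) − R_C·L = 139 − 17.03×5.1 = 52.12 kip·ft.

M_A = 52.12 kip·ft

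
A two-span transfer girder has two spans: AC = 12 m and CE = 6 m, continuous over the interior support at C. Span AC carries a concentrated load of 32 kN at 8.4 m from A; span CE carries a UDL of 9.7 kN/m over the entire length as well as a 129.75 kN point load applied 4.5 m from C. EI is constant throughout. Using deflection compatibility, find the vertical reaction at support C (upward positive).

R_C = 106.6 kN

Insert a hinge at C; M_C is the redundant, and each span becomes simply supported.
End slopes at the hinge C, treating each span as simply supported:
  span AC: point load 32 at a = 8.4: Pab(L + a)/(6LEI) = 274.2/EI
  span CE: UDL 9.7: wL³/(24EI) = 87.3/EI
  span CE: point load 129.75 at a = 4.5: Pab(L + b)/(6LEI) = 182.5/EI
  relative rotation θ_0 = (274.2 + 269.8)/EI = 543.9/EI
A unit hogging moment at C produces rotation L₁/(3EI) + L₂/(3EI) = 6/EI.
Compatibility: M_C·(L₁+L₂)/(3EI) = θ_0, giving M_C = 90.66 kN·m (hogging).
Span AC, ΣM about A with M_C applied at C: R_C^{AC}·12 = 268.8 + 90.66, so R_C^{AC} = 29.95 kN and R_A = 32 − 29.95 = 2.045 kN.
Span CE, ΣM about E: R_C^{CE}·6 = 369.2 + 90.66, so R_C^{CE} = 76.65 kN and R_E = 187.9 − 76.65 = 111.3 kN.
R_C = 29.95 + 76.65 = 106.6 kN.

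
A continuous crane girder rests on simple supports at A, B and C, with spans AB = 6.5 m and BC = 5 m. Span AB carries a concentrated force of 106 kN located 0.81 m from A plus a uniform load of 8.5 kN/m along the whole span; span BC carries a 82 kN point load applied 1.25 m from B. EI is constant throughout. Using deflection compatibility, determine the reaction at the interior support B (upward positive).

R_B = 130.1 kN

Take M_B as the redundant. Released structure: two simple spans AB and BC with a hinge at B.
End slopes at the hinge B, treating each span as simply supported:
  span AB: point load 106 at a = 0.81: Pab(L + a)/(6LEI) = 91.57/EI
  span AB: UDL 8.5: wL³/(24EI) = 97.26/EI
  span BC: point load 82 at a = 1.25: Pab(L + b)/(6LEI) = 112.1/EI
  relative rotation θ_0 = (188.8 + 112.1)/EI = 300.9/EI
A unit hogging moment at B produces rotation L₁/(3EI) + L₂/(3EI) = 3.833/EI.
Compatibility: M_B·(L₁+L₂)/(3EI) = θ_0, giving M_B = 78.51 kN·m (hogging).
Span AB, ΣM about A with M_B applied at B: R_B^{AB}·6.5 = 265.4 + 78.51, so R_B^{AB} = 52.91 kN and R_A = 161.2 − 52.91 = 108.3 kN.
Span BC, ΣM about C: R_B^{BC}·5 = 307.5 + 78.51, so R_B^{BC} = 77.2 kN and R_C = 82 − 77.2 = 4.799 kN.
R_B = 52.91 + 77.2 = 130.1 kN.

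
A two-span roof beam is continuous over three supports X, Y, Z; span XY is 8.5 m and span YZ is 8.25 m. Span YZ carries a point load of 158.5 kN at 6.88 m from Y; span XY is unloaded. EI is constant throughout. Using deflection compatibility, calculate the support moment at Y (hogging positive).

Release continuity at Y by inserting a hinge; the redundant is the internal moment M_Y. The primary structure is two simply-supported spans XY and YZ.
Discontinuity in slope at Y on the released structure — sum the simple-span end rotations:
  span YZ: point load 158.5 at a = 6.88: Pab(L + b)/(6LEI) = 290.3/EI
  relative rotation θ_0 = (0 + 290.3)/EI = 290.3/EI
A unit hogging moment at Y produces rotation L₁/(3EI) + L₂/(3EI) = 5.583/EI.
Slope continuity at Y: θ_0 = M_Y·5.583/EI, so M_Y = 290.3/5.583 = 52 kN·m (hogging).

M_Y = 52 kN·m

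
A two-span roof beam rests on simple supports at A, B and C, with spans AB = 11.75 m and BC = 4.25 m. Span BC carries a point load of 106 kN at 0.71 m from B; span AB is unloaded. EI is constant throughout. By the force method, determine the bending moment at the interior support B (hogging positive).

Release continuity at B by inserting a hinge; the redundant is the internal moment M_B. The primary structure is two simply-supported spans AB and BC.
Discontinuity in slope at B on the released structure — sum the simple-span end rotations:
  span BC: point load 106 at a = 0.71: Pab(L + b)/(6LEI) = 81.39/EI
  relative rotation θ_0 = (0 + 81.39)/EI = 81.39/EI
A unit hogging moment at B produces rotation L₁/(3EI) + L₂/(3EI) = 5.333/EI.
Compatibility: M_B·(L₁+L₂)/(3EI) = θ_0, giving M_B = 15.26 kN·m (hogging).

M_B = 15.26 kN·m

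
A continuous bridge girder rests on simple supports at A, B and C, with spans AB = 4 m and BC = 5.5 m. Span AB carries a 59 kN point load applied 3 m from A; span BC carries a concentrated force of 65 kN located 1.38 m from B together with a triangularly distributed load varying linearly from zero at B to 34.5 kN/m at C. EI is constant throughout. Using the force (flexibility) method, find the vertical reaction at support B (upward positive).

Insert a hinge at B; M_B is the redundant, and each span becomes simply supported.
End slopes at the hinge B, treating each span as simply supported:
  span AB: point load 59 at a = 3: Pab(L + a)/(6LEI) = 51.62/EI
  span BC: point load 65 at a = 1.38: Pab(L + b)/(6LEI) = 107.7/EI
  span BC: triangular load, peak 34.5: 7w₀L³/(360EI) = 111.6/EI
  relative rotation θ_0 = (51.62 + 219.3)/EI = 271/EI
A unit hogging moment at B produces rotation L₁/(3EI) + L₂/(3EI) = 3.167/EI.
Slope continuity at B: θ_0 = M_B·3.167/EI, so M_B = 271/3.167 = 85.57 kN·m (hogging).
Span AB, ΣM about A with M_B applied at B: R_B^{AB}·4 = 177 + 85.57, so R_B^{AB} = 65.64 kN and R_A = 59 − 65.64 = -6.642 kN.
Span BC, ΣM about C: R_B^{BC}·5.5 = 441.7 + 85.57, so R_B^{BC} = 95.87 kN and R_C = 159.9 − 95.87 = 64 kN.
R_B = 65.64 + 95.87 = 161.5 kN.

R_B = 161.5 kN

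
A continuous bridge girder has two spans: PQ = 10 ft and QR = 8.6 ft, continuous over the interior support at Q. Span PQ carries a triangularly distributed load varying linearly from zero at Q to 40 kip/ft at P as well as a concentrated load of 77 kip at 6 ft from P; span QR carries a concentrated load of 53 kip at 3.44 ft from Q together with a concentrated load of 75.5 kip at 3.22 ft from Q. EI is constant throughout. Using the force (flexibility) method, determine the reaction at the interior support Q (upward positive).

Insert a hinge at Q; M_Q is the redundant, and each span becomes simply supported.
Discontinuity in slope at Q on the released structure — sum the simple-span end rotations:
  span PQ: triangular load, peak 40: 7w₀L³/(360EI) = 777.8/EI
  span PQ: point load 77 at a = 6: Pab(L + a)/(6LEI) = 492.8/EI
  span QR: point load 53 at a = 3.44: Pab(L + b)/(6LEI) = 250.9/EI
  span QR: point load 75.5 at a = 3.22: Pab(L + b)/(6LEI) = 354.4/EI
  relative rotation θ_0 = (1271 + 605.2)/EI = 1876/EI
A unit hogging moment at Q produces rotation L₁/(3EI) + L₂/(3EI) = 6.2/EI.
Compatibility: M_Q·(L₁+L₂)/(3EI) = θ_0, giving M_Q = 302.5 kip·ft (hogging).
Span PQ, ΣM about P with M_Q applied at Q: R_Q^{PQ}·10 = 1129 + 302.5, so R_Q^{PQ} = 143.1 kip and R_P = 277 − 143.1 = 133.9 kip.
Span QR, ΣM about R: R_Q^{QR}·8.6 = 679.7 + 302.5, so R_Q^{QR} = 114.2 kip and R_R = 128.5 − 114.2 = 14.29 kip.
R_Q = 143.1 + 114.2 = 257.3 kip.

R_Q = 257.3 kip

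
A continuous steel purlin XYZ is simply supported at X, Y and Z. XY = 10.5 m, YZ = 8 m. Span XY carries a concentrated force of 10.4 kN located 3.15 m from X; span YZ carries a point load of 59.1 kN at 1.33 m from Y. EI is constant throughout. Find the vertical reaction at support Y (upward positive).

Take M_Y as the redundant. Released structure: two simple spans XY and YZ with a hinge at Y.
End slopes at the hinge Y, treating each span as simply supported:
  span XY: point load 10.4 at a = 3.15: Pab(L + a)/(6LEI) = 52.17/EI
  span YZ: point load 59.1 at a = 1.33: Pab(L + b)/(6LEI) = 160.2/EI
  relative rotation θ_0 = (52.17 + 160.2)/EI = 212.4/EI
A unit hogging moment at Y produces rotation L₁/(3EI) + L₂/(3EI) = 6.167/EI.
Compatibility: M_Y·(L₁+L₂)/(3EI) = θ_0, giving M_Y = 34.44 kN·m (hogging).
Span XY, ΣM about X with M_Y applied at Y: R_Y^{XY}·10.5 = 32.76 + 34.44, so R_Y^{XY} = 6.4 kN and R_X = 10.4 − 6.4 = 4 kN.
Span YZ, ΣM about Z: R_Y^{YZ}·8 = 394.2 + 34.44, so R_Y^{YZ} = 53.58 kN and R_Z = 59.1 − 53.58 = 5.52 kN.
R_Y = 6.4 + 53.58 = 59.98 kN.

R_Y = 59.98 kN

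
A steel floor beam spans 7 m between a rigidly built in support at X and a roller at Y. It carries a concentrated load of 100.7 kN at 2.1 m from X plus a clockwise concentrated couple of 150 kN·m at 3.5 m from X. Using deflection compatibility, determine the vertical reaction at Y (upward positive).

R_Y = 36.34 kN

Remove the prop at Y; the released (primary) structure is a cantilever built in at X.
Downward deflection at the released point Y due to the loads:
  point load 100.7 at a = 2.1: Pa²(3L − a)/(6EI) = 1399/EI
  clockwise couple 150 at a = 3.5: M₀a(2L − a)/(2EI) = 2756/EI
  δ_0 = 4155/EI
Flexibility coefficient — unit upward force at Y: δ_{YY} = L³/(3EI) = 114.3/EI.
Compatibility at Y: δ_0 − R_Y·δ_{YY} = 0, so R_Y = 4155/114.3 = 36.34 kN.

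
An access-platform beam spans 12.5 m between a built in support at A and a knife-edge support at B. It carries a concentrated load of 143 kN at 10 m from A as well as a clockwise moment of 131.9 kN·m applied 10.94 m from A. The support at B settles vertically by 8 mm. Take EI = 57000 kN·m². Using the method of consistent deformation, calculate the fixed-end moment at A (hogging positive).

M_A = 117.5 kN·m

Take the reaction at B as the redundant and release it; the primary structure is a cantilever fixed at A.
Downward deflection at the released point B due to the loads:
  point load 143 at a = 10: Pa²(3L − a)/(6EI) = 65542/EI
  clockwise couple 131.9 at a = 10.94: M₀a(2L − a)/(2EI) = 10144/EI
  δ_0 = 75686/EI
Flexibility coefficient — unit upward force at B: δ_{BB} = L³/(3EI) = 651/EI.
With EI = 57000 kN·m²: δ_0 = 1.3278 m and δ_{BB} = 0.011422 m/kN.
Compatibility — the beam at B must follow the support down by 0.008 m: δ_0 − R_B·δ_{BB} = 0.008, so R_B = (1.3278 − 0.008)/0.011422 = 115.6 kN.
Moment equilibrium about A: M_A = Σ(load moments about A) − R_B·L = 1562 − 115.6×12.5 = 117.5 kN·m.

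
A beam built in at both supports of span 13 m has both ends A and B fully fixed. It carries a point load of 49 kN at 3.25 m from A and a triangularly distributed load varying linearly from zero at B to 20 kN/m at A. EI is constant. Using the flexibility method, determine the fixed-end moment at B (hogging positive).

M_B = 142.5 kN·m

Take the two fixed-end moments M_A, M_B as redundants; the released structure is the simple span AB.
Simple-span end rotations at A and B under the given loads:
  at A: point load 49 at a = 3.25: Pab(L + b)/(6LEI) = 452.9/EI
  at B: point load 49 at a = 3.25: Pab(L + a)/(6LEI) = 323.5/EI
  at A: triangular load, peak 20: w₀L³/(45EI) = 976.4/EI
  at B: triangular load, peak 20: 7w₀L³/(360EI) = 854.4/EI
  θ_A0 = 1429/EI,  θ_B0 = 1178/EI
Flexibility coefficients: a unit moment at one end gives L/(3EI) there and L/(6EI) at the far end, so f₁₁ = f₂₂ = 4.333/EI and f₁₂ = f₂₁ = 2.167/EI.
Compatibility — zero rotation at each built-in end:
  4.333 M_A + 2.167 M_B = 1429
  2.167 M_A + 4.333 M_B = 1178
Solving the pair gives M_A = 258.6 kN·m and M_B = 142.5 kN·m (hogging).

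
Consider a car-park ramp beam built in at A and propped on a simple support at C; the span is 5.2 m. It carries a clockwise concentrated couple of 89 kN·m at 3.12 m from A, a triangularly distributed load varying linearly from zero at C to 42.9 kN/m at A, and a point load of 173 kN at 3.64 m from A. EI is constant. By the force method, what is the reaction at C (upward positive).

R_C = 141.4 kN

Choose R_C as the redundant. The primary structure is the cantilever fixed at A.
Downward deflection at the released point C due to the loads:
  clockwise couple 89 at a = 3.12: M₀a(2L − a)/(2EI) = 1011/EI
  triangular load, peak 42.9 at the fixed end: w₀L⁴/(30EI) = 1046/EI
  point load 173 at a = 3.64: Pa²(3L − a)/(6EI) = 4569/EI
  δ_0 = 6625/EI
Tip deflection under a unit load at C: L³/(3EI) = 46.87/EI.
Compatibility at C: δ_0 − R_C·δ_{CC} = 0, so R_C = 6625/46.87 = 141.4 kN.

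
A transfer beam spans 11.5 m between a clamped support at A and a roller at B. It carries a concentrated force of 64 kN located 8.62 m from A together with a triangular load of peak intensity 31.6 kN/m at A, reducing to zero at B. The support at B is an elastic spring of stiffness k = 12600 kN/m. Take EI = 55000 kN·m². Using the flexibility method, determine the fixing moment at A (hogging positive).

M_A = 372.5 kN·m

Take the reaction at B as the redundant and release it; the primary structure is a cantilever fixed at A.
Downward deflection at the released point B due to the loads:
  point load 64 at a = 8.62: Pa²(3L − a)/(6EI) = 20512/EI
  triangular load, peak 31.6 at the fixed end: w₀L⁴/(30EI) = 18423/EI
  δ_0 = 38935/EI
Flexibility coefficient — unit upward force at B: δ_{BB} = L³/(3EI) = 507/EI.
With EI = 55000 kN·m²: δ_0 = 0.70791 m and δ_{BB} = 0.009217 m/kN.
Compatibility — the spring shortens by R_B/k under the reaction it provides: δ_0 − R_B·δ_{BB} = R_B/k. With 1/k = 0.000079 m/kN, R_B = δ_0 / (δ_{BB} + 1/k) = 0.70791 / (0.009217 + 0.000079) = 76.15 kN.
Moment equilibrium about A: M_A = Σ(load moments about A) − R_B·L = 1248 − 76.15×11.5 = 372.5 kN·m.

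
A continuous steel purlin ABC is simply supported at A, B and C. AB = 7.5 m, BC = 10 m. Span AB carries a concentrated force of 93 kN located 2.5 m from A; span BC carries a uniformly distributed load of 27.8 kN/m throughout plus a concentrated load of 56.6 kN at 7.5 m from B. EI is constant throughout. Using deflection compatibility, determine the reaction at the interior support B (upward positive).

Take M_B as the redundant. Released structure: two simple spans AB and BC with a hinge at B.
Discontinuity in slope at B on the released structure — sum the simple-span end rotations:
  span AB: point load 93 at a = 2.5: Pab(L + a)/(6LEI) = 258.3/EI
  span BC: UDL 27.8: wL³/(24EI) = 1158/EI
  span BC: point load 56.6 at a = 7.5: Pab(L + b)/(6LEI) = 221.1/EI
  relative rotation θ_0 = (258.3 + 1379)/EI = 1638/EI
A unit hogging moment at B produces rotation L₁/(3EI) + L₂/(3EI) = 5.833/EI.
Compatibility: M_B·(L₁+L₂)/(3EI) = θ_0, giving M_B = 280.8 kN·m (hogging).
Span AB, ΣM about A with M_B applied at B: R_B^{AB}·7.5 = 232.5 + 280.8, so R_B^{AB} = 68.43 kN and R_A = 93 − 68.43 = 24.57 kN.
Span BC, ΣM about C: R_B^{BC}·10 = 1532 + 280.8, so R_B^{BC} = 181.2 kN and R_C = 334.6 − 181.2 = 153.4 kN.
R_B = 68.43 + 181.2 = 249.7 kN.

R_B = 249.7 kN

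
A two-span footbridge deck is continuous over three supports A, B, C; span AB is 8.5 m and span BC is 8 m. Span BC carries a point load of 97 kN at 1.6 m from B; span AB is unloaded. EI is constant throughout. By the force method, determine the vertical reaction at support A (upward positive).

R_A = -6.374 kN

Take M_B as the redundant. Released structure: two simple spans AB and BC with a hinge at B.
Discontinuity in slope at B on the released structure — sum the simple-span end rotations:
  span BC: point load 97 at a = 1.6: Pab(L + b)/(6LEI) = 298/EI
  relative rotation θ_0 = (0 + 298)/EI = 298/EI
A unit hogging moment at B produces rotation L₁/(3EI) + L₂/(3EI) = 5.5/EI.
Slope continuity at B: θ_0 = M_B·5.5/EI, so M_B = 298/5.5 = 54.18 kN·m (hogging).
Span AB, ΣM about A with M_B applied at B: R_B^{AB}·8.5 = 0 + 54.18, so R_B^{AB} = 6.374 kN and R_A = 0 − 6.374 = -6.374 kN.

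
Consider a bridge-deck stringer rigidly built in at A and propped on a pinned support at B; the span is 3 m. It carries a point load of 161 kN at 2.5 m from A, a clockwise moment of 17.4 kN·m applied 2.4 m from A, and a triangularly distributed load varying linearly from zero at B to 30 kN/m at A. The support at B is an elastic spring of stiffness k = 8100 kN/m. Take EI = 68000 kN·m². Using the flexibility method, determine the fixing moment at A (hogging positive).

Take the reaction at B as the redundant and release it; the primary structure is a cantilever fixed at A.
Free-end deflection of the primary structure under the applied loading (downward +):
  point load 161 at a = 2.5: Pa²(3L − a)/(6EI) = 1090/EI
  clockwise couple 17.4 at a = 2.4: M₀a(2L − a)/(2EI) = 75.17/EI
  triangular load, peak 30 at the fixed end: w₀L⁴/(30EI) = 81/EI
  δ_0 = 1246/EI
Flexibility coefficient — unit upward force at B: δ_{BB} = L³/(3EI) = 9/EI.
With EI = 68000 kN·m²: δ_0 = 0.018328 m and δ_{BB} = 0.000132 m/kN.
Compatibility — the spring shortens by R_B/k under the reaction it provides: δ_0 − R_B·δ_{BB} = R_B/k. With 1/k = 0.000123 m/kN, R_B = δ_0 / (δ_{BB} + 1/k) = 0.018328 / (0.000132 + 0.000123) = 71.65 kN.
Moment equilibrium about A: M_A = Σ(load moments about A) − R_B·L = 464.9 − 71.65×3 = 250 kN·m.

M_A = 250 kN·m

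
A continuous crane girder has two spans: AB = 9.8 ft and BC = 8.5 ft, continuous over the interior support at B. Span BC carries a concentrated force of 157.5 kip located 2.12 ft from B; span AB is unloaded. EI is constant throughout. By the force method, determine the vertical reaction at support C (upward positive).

R_C = 27.3 kip

Insert a hinge at B; M_B is the redundant, and each span becomes simply supported.
Discontinuity in slope at B on the released structure — sum the simple-span end rotations:
  span BC: point load 157.5 at a = 2.12: Pab(L + b)/(6LEI) = 621.5/EI
  relative rotation θ_0 = (0 + 621.5)/EI = 621.5/EI
A unit hogging moment at B produces rotation L₁/(3EI) + L₂/(3EI) = 6.1/EI.
Slope continuity at B: θ_0 = M_B·6.1/EI, so M_B = 621.5/6.1 = 101.9 kip·ft (hogging).
Span BC, ΣM about C: R_B^{BC}·8.5 = 1005 + 101.9, so R_B^{BC} = 130.2 kip and R_C = 157.5 − 130.2 = 27.3 kip.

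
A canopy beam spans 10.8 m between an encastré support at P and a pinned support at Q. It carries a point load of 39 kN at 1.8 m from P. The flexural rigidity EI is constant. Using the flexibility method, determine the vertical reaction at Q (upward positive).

R_Q = 1.535 kN

Remove the prop at Q; the released (primary) structure is a cantilever built in at P.
Primary-structure tip deflection at Q by superposition:
  point load 39 at a = 1.8: Pa²(3L − a)/(6EI) = 644.4/EI
Tip deflection under a unit load at Q: L³/(3EI) = 419.9/EI.
The prop prevents deflection at Q: R_Q = δ_0/δ_{QQ} = 644.4/419.9 = 1.535 kN.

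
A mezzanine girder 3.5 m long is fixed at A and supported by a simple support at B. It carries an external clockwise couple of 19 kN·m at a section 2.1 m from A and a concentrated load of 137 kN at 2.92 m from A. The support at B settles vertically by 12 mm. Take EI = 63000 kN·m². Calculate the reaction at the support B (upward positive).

R_B = 57.2 kN

Remove the prop at B; the released (primary) structure is a cantilever built in at A.
Downward deflection at the released point B due to the loads:
  clockwise couple 19 at a = 2.1: M₀a(2L − a)/(2EI) = 97.75/EI
  point load 137 at a = 2.92: Pa²(3L − a)/(6EI) = 1476/EI
  δ_0 = 1573/EI
Flexibility coefficient — unit upward force at B: δ_{BB} = L³/(3EI) = 14.29/EI.
With EI = 63000 kN·m²: δ_0 = 0.024976 m and δ_{BB} = 0.000227 m/kN.
Compatibility — the beam at B must follow the support down by 0.012 m: δ_0 − R_B·δ_{BB} = 0.012, so R_B = (0.024976 − 0.012)/0.000227 = 57.2 kN.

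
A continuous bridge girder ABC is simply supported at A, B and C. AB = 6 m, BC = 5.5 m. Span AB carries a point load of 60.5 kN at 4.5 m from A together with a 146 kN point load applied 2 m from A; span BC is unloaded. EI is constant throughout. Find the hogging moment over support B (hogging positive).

Insert a hinge at B; M_B is the redundant, and each span becomes simply supported.
Discontinuity in slope at B on the released structure — sum the simple-span end rotations:
  span AB: point load 60.5 at a = 4.5: Pab(L + a)/(6LEI) = 119.1/EI
  span AB: point load 146 at a = 2: Pab(L + a)/(6LEI) = 259.6/EI
  relative rotation θ_0 = (378.7 + 0)/EI = 378.7/EI
A unit hogging moment at B produces rotation L₁/(3EI) + L₂/(3EI) = 3.833/EI.
Slope continuity at B: θ_0 = M_B·3.833/EI, so M_B = 378.7/3.833 = 98.78 kN·m (hogging).

M_B = 98.78 kN·m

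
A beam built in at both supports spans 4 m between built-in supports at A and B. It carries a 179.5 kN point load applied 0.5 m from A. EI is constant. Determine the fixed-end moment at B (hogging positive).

M_B = 9.816 kN·m

Release both end moments; the primary structure is a simply-supported span AB with redundants M_A and M_B.
On the primary (simply-supported) span, the end slopes from the loading are:
  at A: point load 179.5 at a = 0.5: Pab(L + b)/(6LEI) = 98.16/EI
  at B: point load 179.5 at a = 0.5: Pab(L + a)/(6LEI) = 58.9/EI
  θ_A0 = 98.16/EI,  θ_B0 = 58.9/EI
Flexibility coefficients: a unit moment at one end gives L/(3EI) there and L/(6EI) at the far end, so f₁₁ = f₂₂ = 1.333/EI and f₁₂ = f₂₁ = 0.6667/EI.
Compatibility — zero rotation at each built-in end:
  1.333 M_A + 0.6667 M_B = 98.16
  0.6667 M_A + 1.333 M_B = 58.9
Solving the pair gives M_A = 68.71 kN·m and M_B = 9.816 kN·m (hogging).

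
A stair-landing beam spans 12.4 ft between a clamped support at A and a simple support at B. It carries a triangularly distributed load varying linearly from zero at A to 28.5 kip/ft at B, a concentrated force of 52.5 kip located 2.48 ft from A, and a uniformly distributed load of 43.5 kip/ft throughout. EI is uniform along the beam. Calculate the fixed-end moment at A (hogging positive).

Choose R_B as the redundant. The primary structure is the cantilever fixed at A.
Free-end deflection of the primary structure under the applied loading (downward +):
  triangular load, peak 28.5 at the free end: 11w₀L⁴/(120EI) = 61765/EI
  point load 52.5 at a = 2.48: Pa²(3L − a)/(6EI) = 1868/EI
  UDL 43.5: wL⁴/(8EI) = 128554/EI
  δ_0 = 192188/EI
Flexibility coefficient — unit upward force at B: δ_{BB} = L³/(3EI) = 635.5/EI.
Compatibility at B: δ_0 − R_B·δ_{BB} = 0, so R_B = 192188/635.5 = 302.4 kip.
Moment equilibrium about A: M_A = Σ(load moments about A) − R_B·L = 4935 − 302.4×12.4 = 1185 kip·ft.

M_A = 1185 kip·ft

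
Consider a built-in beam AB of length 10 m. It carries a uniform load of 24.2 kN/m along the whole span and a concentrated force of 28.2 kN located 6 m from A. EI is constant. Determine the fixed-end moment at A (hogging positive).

Release both end moments; the primary structure is a simply-supported span AB with redundants M_A and M_B.
On the primary (simply-supported) span, the end slopes from the loading are:
  at A: UDL 24.2: wL³/(24EI) = 1008/EI
  at B: UDL 24.2: wL³/(24EI) = 1008/EI
  at A: point load 28.2 at a = 6: Pab(L + b)/(6LEI) = 157.9/EI
  at B: point load 28.2 at a = 6: Pab(L + a)/(6LEI) = 180.5/EI
  θ_A0 = 1166/EI,  θ_B0 = 1189/EI
Flexibility coefficients: a unit moment at one end gives L/(3EI) there and L/(6EI) at the far end, so f₁₁ = f₂₂ = 3.333/EI and f₁₂ = f₂₁ = 1.667/EI.
Compatibility — zero rotation at each built-in end:
  3.333 M_A + 1.667 M_B = 1166
  1.667 M_A + 3.333 M_B = 1189
Solving the pair gives M_A = 228.7 kN·m and M_B = 242.3 kN·m (hogging).

M_A = 228.7 kN·m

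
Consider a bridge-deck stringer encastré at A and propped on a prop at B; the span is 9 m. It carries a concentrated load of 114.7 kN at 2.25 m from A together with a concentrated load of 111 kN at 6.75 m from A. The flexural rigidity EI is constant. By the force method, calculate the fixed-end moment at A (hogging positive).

Choose R_B as the redundant. The primary structure is the cantilever fixed at A.
Primary-structure tip deflection at B by superposition:
  point load 114.7 at a = 2.25: Pa²(3L − a)/(6EI) = 2395/EI
  point load 111 at a = 6.75: Pa²(3L − a)/(6EI) = 17069/EI
  δ_0 = 19464/EI
Flexibility coefficient — unit upward force at B: δ_{BB} = L³/(3EI) = 243/EI.
Compatibility at B: δ_0 − R_B·δ_{BB} = 0, so R_B = 19464/243 = 80.1 kN.
Moment equilibrium about A: M_A = Σ(load moments about A) − R_B·L = 1007 − 80.1×9 = 286.4 kN·m.

M_A = 286.4 kN·m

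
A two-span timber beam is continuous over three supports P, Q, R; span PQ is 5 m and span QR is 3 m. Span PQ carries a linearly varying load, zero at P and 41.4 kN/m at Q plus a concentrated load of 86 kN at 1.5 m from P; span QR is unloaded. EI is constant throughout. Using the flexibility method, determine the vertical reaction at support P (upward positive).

Take M_Q as the redundant. Released structure: two simple spans PQ and QR with a hinge at Q.
Discontinuity in slope at Q on the released structure — sum the simple-span end rotations:
  span PQ: triangular load, peak 41.4: w₀L³/(45EI) = 115/EI
  span PQ: point load 86 at a = 1.5: Pab(L + a)/(6LEI) = 97.83/EI
  relative rotation θ_0 = (212.8 + 0)/EI = 212.8/EI
A unit hogging moment at Q produces rotation L₁/(3EI) + L₂/(3EI) = 2.667/EI.
Compatibility: M_Q·(L₁+L₂)/(3EI) = θ_0, giving M_Q = 79.81 kN·m (hogging).
Span PQ, ΣM about P with M_Q applied at Q: R_Q^{PQ}·5 = 474 + 79.81, so R_Q^{PQ} = 110.8 kN and R_P = 189.5 − 110.8 = 78.74 kN.

R_P = 78.74 kN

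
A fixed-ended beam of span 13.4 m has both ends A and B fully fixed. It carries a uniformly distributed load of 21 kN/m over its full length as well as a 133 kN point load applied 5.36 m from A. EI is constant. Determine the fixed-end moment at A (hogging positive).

M_A = 570.9 kN·m

Release both end moments; the primary structure is a simply-supported span AB with redundants M_A and M_B.
Simple-span end rotations at A and B under the given loads:
  at A: UDL 21: wL³/(24EI) = 2105/EI
  at B: UDL 21: wL³/(24EI) = 2105/EI
  at A: point load 133 at a = 5.36: Pab(L + b)/(6LEI) = 1528/EI
  at B: point load 133 at a = 5.36: Pab(L + a)/(6LEI) = 1337/EI
  θ_A0 = 3634/EI,  θ_B0 = 3443/EI
Flexibility coefficients: a unit moment at one end gives L/(3EI) there and L/(6EI) at the far end, so f₁₁ = f₂₂ = 4.467/EI and f₁₂ = f₂₁ = 2.233/EI.
Compatibility — zero rotation at each built-in end:
  4.467 M_A + 2.233 M_B = 3634
  2.233 M_A + 4.467 M_B = 3443
Solving the pair gives M_A = 570.9 kN·m and M_B = 485.3 kN·m (hogging).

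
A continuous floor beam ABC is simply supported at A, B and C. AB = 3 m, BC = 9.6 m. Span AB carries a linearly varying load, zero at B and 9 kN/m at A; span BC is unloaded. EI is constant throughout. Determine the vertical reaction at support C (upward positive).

R_C = -0.1172 kN

Release continuity at B by inserting a hinge; the redundant is the internal moment M_B. The primary structure is two simply-supported spans AB and BC.
Discontinuity in slope at B on the released structure — sum the simple-span end rotations:
  span AB: triangular load, peak 9: 7w₀L³/(360EI) = 4.725/EI
  relative rotation θ_0 = (4.725 + 0)/EI = 4.725/EI
A unit hogging moment at B produces rotation L₁/(3EI) + L₂/(3EI) = 4.2/EI.
Slope continuity at B: θ_0 = M_B·4.2/EI, so M_B = 4.725/4.2 = 1.125 kN·m (hogging).
Span BC, ΣM about C: R_B^{BC}·9.6 = 0 + 1.125, so R_B^{BC} = 0.1172 kN and R_C = 0 − 0.1172 = -0.1172 kN.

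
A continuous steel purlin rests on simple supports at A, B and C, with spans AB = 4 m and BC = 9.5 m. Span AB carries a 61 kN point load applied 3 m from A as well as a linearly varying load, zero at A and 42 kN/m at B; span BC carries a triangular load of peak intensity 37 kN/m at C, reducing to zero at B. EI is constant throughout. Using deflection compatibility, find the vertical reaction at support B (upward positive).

R_B = 218 kN

Insert a hinge at B; M_B is the redundant, and each span becomes simply supported.
Discontinuity in slope at B on the released structure — sum the simple-span end rotations:
  span AB: point load 61 at a = 3: Pab(L + a)/(6LEI) = 53.38/EI
  span AB: triangular load, peak 42: w₀L³/(45EI) = 59.73/EI
  span BC: triangular load, peak 37: 7w₀L³/(360EI) = 616.8/EI
  relative rotation θ_0 = (113.1 + 616.8)/EI = 729.9/EI
A unit hogging moment at B produces rotation L₁/(3EI) + L₂/(3EI) = 4.5/EI.
Compatibility: M_B·(L₁+L₂)/(3EI) = θ_0, giving M_B = 162.2 kN·m (hogging).
Span AB, ΣM about A with M_B applied at B: R_B^{AB}·4 = 407 + 162.2, so R_B^{AB} = 142.3 kN and R_A = 145 − 142.3 = 2.698 kN.
Span BC, ΣM about C: R_B^{BC}·9.5 = 556.5 + 162.2, so R_B^{BC} = 75.66 kN and R_C = 175.8 − 75.66 = 100.1 kN.
R_B = 142.3 + 75.66 = 218 kN.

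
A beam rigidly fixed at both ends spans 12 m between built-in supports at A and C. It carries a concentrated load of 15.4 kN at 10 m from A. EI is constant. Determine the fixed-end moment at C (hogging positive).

M_C = 21.39 kN·m

Release both end moments; the primary structure is a simply-supported span AC with redundants M_A and M_C.
Simple-span end rotations at A and C under the given loads:
  at A: point load 15.4 at a = 10: Pab(L + b)/(6LEI) = 59.89/EI
  at C: point load 15.4 at a = 10: Pab(L + a)/(6LEI) = 94.11/EI
  θ_A0 = 59.89/EI,  θ_C0 = 94.11/EI
Flexibility coefficients: a unit moment at one end gives L/(3EI) there and L/(6EI) at the far end, so f₁₁ = f₂₂ = 4/EI and f₁₂ = f₂₁ = 2/EI.
Compatibility — zero rotation at each built-in end:
  4 M_A + 2 M_C = 59.89
  2 M_A + 4 M_C = 94.11
Solving the pair gives M_A = 4.278 kN·m and M_C = 21.39 kN·m (hogging).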